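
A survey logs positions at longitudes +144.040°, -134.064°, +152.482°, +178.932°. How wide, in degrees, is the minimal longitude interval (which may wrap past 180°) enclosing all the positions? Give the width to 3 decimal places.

81.896°

Sort the longitudes: -134.064°, +144.040°, +152.482°, +178.932°.
Eastward gaps between consecutive values (wrapping around): 278.104°, 8.442°, 26.450°, 47.004°.
Largest gap = 278.104° ⇒ minimal covering band is its complement: 360° − 278.104° = 81.896°.
Band runs from +144.040° eastward to -134.064°, crossing the antimeridian.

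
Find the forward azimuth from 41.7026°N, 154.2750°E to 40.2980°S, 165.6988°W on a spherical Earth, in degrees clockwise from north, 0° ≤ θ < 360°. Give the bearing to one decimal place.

150.6°

Δλ = -165.6988 − 154.2750 = -319.9738°; wrapped into (−180°, 180°]: 40.0262°.
θ = atan2( sin Δλ · cos φ₂ , cos φ₁ · sin φ₂ − sin φ₁ · cos φ₂ · cos Δλ )
  = atan2(0.49052, -0.87141) = 150.625° → normalised to [0°, 360°): 150.625°.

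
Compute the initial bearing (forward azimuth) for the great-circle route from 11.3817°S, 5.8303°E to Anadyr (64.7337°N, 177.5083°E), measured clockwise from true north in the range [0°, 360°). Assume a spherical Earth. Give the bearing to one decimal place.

4.4°

Δλ = 177.5083 − 5.8303 = 171.6780°.
θ = atan2( sin Δλ · cos φ₂ , cos φ₁ · sin φ₂ − sin φ₁ · cos φ₂ · cos Δλ )
  = atan2(0.06178, 0.80320) = 4.398° → normalised to [0°, 360°): 4.398°.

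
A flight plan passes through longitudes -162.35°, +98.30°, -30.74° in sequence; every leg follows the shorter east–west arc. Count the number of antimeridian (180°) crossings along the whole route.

1

Leg 1: -162.35° → +98.30°, shortest Δλ = -99.35° (west) — crosses 180°.
Leg 2: +98.30° → -30.74°, shortest Δλ = -129.04° (west) — does not cross 180°.
Total crossings: 1.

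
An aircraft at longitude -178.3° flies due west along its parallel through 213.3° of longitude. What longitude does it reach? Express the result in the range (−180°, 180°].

Start at -178.3°; shift −213.3° → -391.6°.
-391.6° lies outside (−180°, 180°]; add 360° → -31.6°.

-31.6°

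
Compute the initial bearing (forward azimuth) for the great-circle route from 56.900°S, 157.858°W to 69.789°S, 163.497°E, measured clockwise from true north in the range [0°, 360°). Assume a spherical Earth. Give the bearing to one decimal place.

217.0°

Δλ = 163.497 − -157.858 = 321.355°; wrapped into (−180°, 180°]: -38.645°.
θ = atan2( sin Δλ · cos φ₂ , cos φ₁ · sin φ₂ − sin φ₁ · cos φ₂ · cos Δλ )
  = atan2(-0.21575, -0.28644) = -143.012° → normalised to [0°, 360°): 216.988°.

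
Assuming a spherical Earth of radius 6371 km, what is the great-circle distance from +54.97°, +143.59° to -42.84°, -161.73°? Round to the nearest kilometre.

12039 km

Δλ = -161.73 − 143.59 = -305.32°; wrapped into (−180°, 180°]: 54.68°.
Δφ = -42.84 − 54.97 = -97.81°.
a = sin²(Δφ/2) + cos φ₁ · cos φ₂ · sin²(Δλ/2) = 0.656723.
c = 2·atan2(√a, √(1−a)) = 1.88962 rad → d = 6371·c ≈ 12038.74 km.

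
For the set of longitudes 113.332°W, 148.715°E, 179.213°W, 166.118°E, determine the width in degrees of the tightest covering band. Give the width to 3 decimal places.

Sort the longitudes: -179.213°, -113.332°, +148.715°, +166.118°.
Eastward gaps between consecutive values (wrapping around): 65.881°, 262.047°, 17.403°, 14.669°.
Largest gap = 262.047° ⇒ minimal covering band is its complement: 360° − 262.047° = 97.953°.
Band runs from +148.715° eastward to -113.332°, crossing the antimeridian.

97.953°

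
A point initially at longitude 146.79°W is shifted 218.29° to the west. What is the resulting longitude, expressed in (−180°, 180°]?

Start at -146.79°; shift −218.29° → -365.08°.
-365.08° lies outside (−180°, 180°]; add 360° → -5.08°.

5.08°W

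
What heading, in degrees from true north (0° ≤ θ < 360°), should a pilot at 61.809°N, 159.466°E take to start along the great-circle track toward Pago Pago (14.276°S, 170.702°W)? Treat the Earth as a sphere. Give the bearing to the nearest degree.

Δλ = -170.702 − 159.466 = -330.168°; wrapped into (−180°, 180°]: 29.832°.
θ = atan2( sin Δλ · cos φ₂ , cos φ₁ · sin φ₂ − sin φ₁ · cos φ₂ · cos Δλ )
  = atan2(0.48210, -0.85747) = 150.654° → normalised to [0°, 360°): 150.654°.

151°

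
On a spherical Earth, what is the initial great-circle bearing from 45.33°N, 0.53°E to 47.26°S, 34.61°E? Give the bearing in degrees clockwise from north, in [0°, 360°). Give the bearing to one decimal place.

157.5°

Δλ = 34.61 − 0.53 = 34.08°.
θ = atan2( sin Δλ · cos φ₂ , cos φ₁ · sin φ₂ − sin φ₁ · cos φ₂ · cos Δλ )
  = atan2(0.38029, -0.91609) = 157.455° → normalised to [0°, 360°): 157.455°.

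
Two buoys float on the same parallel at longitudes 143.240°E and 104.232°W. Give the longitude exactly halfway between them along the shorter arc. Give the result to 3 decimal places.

Signed shortest Δλ from +143.240° to -104.232° is +112.528°.
Midpoint longitude = +143.240° + (+112.528°)/2 = +143.240° + 56.264° = +199.504°.
Normalise into (−180°, 180°]: -160.496°.
(The naïve average (+143.240 + -104.232)/2 = 19.504° is on the wrong side of the globe.)

160.496°W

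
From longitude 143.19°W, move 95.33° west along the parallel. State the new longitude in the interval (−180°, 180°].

121.48°E

Start at -143.19°; shift −95.33° → -238.52°.
-238.52° lies outside (−180°, 180°]; add 360° → +121.48°.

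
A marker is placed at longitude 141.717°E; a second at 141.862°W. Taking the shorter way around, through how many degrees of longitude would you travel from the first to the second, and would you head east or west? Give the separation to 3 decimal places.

76.421° east

Raw difference: -141.862 − 141.717 = -283.579°.
Normalise into (−180°, 180°]: -283.579° + 360° = 76.421°.
Positive ⇒ the second point lies to the east; separation 76.421°.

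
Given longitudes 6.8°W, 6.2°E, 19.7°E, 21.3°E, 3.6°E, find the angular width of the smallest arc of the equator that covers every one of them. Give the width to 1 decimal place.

28.1°

Sort the longitudes: -6.8°, +3.6°, +6.2°, +19.7°, +21.3°.
Eastward gaps between consecutive values (wrapping around): 10.4°, 2.6°, 13.5°, 1.6°, 331.9°.
Largest gap = 331.9° ⇒ minimal covering band is its complement: 360° − 331.9° = 28.1°.
Band runs from -6.8° eastward to +21.3°.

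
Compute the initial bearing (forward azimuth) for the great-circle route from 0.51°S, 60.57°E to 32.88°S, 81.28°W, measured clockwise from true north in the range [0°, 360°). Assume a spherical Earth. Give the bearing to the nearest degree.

Δλ = -81.28 − 60.57 = -141.85°.
θ = atan2( sin Δλ · cos φ₂ , cos φ₁ · sin φ₂ − sin φ₁ · cos φ₂ · cos Δλ )
  = atan2(-0.51877, -0.54874) = -136.608° → normalised to [0°, 360°): 223.392°.

223°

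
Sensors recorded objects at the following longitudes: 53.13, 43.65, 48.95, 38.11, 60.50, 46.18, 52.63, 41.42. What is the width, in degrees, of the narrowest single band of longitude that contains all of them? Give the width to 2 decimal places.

Sort the longitudes: +38.11°, +41.42°, +43.65°, +46.18°, +48.95°, +52.63°, +53.13°, +60.50°.
Eastward gaps between consecutive values (wrapping around): 3.31°, 2.23°, 2.53°, 2.77°, 3.68°, 0.50°, 7.37°, 337.61°.
Largest gap = 337.61° ⇒ minimal covering band is its complement: 360° − 337.61° = 22.39°.
Band runs from +38.11° eastward to +60.50°.

22.39°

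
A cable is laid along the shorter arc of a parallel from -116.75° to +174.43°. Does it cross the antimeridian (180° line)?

Yes

Naïve |174.43 − -116.75| = 291.18° > 180°, so the shorter arc goes the other way round — across 180°.
Signed shortest Δλ = ((174.43 − -116.75 + 180) mod 360) − 180 = -68.82°.
Going west by 68.82° from -116.75° passes through 180° before reaching +174.43°.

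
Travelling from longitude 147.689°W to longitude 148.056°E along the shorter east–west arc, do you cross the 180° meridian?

Yes

Naïve |148.056 − -147.689| = 295.745° > 180°, so the shorter arc goes the other way round — across 180°.
Signed shortest Δλ = ((148.056 − -147.689 + 180) mod 360) − 180 = -64.255°.
Going west by 64.255° from -147.689° passes through 180° before reaching +148.056°.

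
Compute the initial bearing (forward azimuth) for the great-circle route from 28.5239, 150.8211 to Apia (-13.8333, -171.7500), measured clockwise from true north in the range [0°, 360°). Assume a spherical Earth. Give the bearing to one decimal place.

134.4°

Δλ = -171.7500 − 150.8211 = -322.5711°; wrapped into (−180°, 180°]: 37.4289°.
θ = atan2( sin Δλ · cos φ₂ , cos φ₁ · sin φ₂ − sin φ₁ · cos φ₂ · cos Δλ )
  = atan2(0.59015, -0.57828) = 134.418° → normalised to [0°, 360°): 134.418°.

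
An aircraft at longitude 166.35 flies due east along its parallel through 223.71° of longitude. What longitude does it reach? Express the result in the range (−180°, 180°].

+30.06°

Start at +166.35°; shift +223.71° → +390.06°.
+390.06° lies outside (−180°, 180°]; subtract 360° → +30.06°.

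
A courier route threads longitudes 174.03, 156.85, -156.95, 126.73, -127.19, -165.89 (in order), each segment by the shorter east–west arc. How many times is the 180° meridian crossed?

3

Leg 1: +174.03° → +156.85°, shortest Δλ = -17.18° (west) — does not cross 180°.
Leg 2: +156.85° → -156.95°, shortest Δλ = 46.2° (east) — crosses 180°.
Leg 3: -156.95° → +126.73°, shortest Δλ = -76.32° (west) — crosses 180°.
Leg 4: +126.73° → -127.19°, shortest Δλ = 106.08° (east) — crosses 180°.
Leg 5: -127.19° → -165.89°, shortest Δλ = -38.7° (west) — does not cross 180°.
Total crossings: 3.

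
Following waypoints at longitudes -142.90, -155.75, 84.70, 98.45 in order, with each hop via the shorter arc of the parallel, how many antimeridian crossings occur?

1

Leg 1: -142.90° → -155.75°, shortest Δλ = -12.85° (west) — does not cross 180°.
Leg 2: -155.75° → +84.70°, shortest Δλ = -119.55° (west) — crosses 180°.
Leg 3: +84.70° → +98.45°, shortest Δλ = 13.75° (east) — does not cross 180°.
Total crossings: 1.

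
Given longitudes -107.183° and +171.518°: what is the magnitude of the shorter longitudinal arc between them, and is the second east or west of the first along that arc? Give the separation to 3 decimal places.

81.299° west

Raw difference: 171.518 − -107.183 = 278.701°.
Normalise into (−180°, 180°]: 278.701° − 360° = -81.299°.
Negative ⇒ the second point lies to the west; separation 81.299°.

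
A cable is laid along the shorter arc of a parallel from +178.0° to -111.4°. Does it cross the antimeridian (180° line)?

Naïve |-111.4 − 178.0| = 289.4° > 180°, so the shorter arc goes the other way round — across 180°.
Signed shortest Δλ = ((-111.4 − 178.0 + 180) mod 360) − 180 = 70.6°.
Going east by 70.6° from +178.0° passes through 180° before reaching -111.4°.

Yes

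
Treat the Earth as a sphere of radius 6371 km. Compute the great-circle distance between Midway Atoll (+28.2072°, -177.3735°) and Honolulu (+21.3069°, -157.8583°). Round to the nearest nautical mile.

1140 nmi

Δλ = -157.8583 − -177.3735 = 19.5152°.
Δφ = 21.3069 − 28.2072 = -6.9003°.
a = sin²(Δφ/2) + cos φ₁ · cos φ₂ · sin²(Δλ/2) = 0.027204.
c = 2·atan2(√a, √(1−a)) = 0.33139 rad → d = 6371·c ≈ 2111.26 km ≈ 1139.99 nmi.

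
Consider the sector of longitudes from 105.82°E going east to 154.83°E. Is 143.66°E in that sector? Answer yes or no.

Yes

Band width going east from +105.82° to +154.83°: ((154.83 − 105.82) mod 360) = 49.01°.
Offset of +143.66° east of the west edge: ((143.66 − 105.82) mod 360) = 37.84°.
37.84° ≤ 49.01° ⇒ inside.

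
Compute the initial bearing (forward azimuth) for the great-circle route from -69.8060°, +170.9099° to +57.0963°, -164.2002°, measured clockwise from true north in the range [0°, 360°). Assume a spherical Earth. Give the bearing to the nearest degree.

Δλ = -164.2002 − 170.9099 = -335.1101°; wrapped into (−180°, 180°]: 24.8899°.
θ = atan2( sin Δλ · cos φ₂ , cos φ₁ · sin φ₂ − sin φ₁ · cos φ₂ · cos Δλ )
  = atan2(0.22863, 0.75231) = 16.904° → normalised to [0°, 360°): 16.904°.

17°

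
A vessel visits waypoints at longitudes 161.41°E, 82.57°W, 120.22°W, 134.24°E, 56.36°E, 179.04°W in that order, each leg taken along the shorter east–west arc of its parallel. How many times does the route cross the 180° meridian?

Leg 1: +161.41° → -82.57°, shortest Δλ = 116.02° (east) — crosses 180°.
Leg 2: -82.57° → -120.22°, shortest Δλ = -37.65° (west) — does not cross 180°.
Leg 3: -120.22° → +134.24°, shortest Δλ = -105.54° (west) — crosses 180°.
Leg 4: +134.24° → +56.36°, shortest Δλ = -77.88° (west) — does not cross 180°.
Leg 5: +56.36° → -179.04°, shortest Δλ = 124.6° (east) — crosses 180°.
Total crossings: 3.

3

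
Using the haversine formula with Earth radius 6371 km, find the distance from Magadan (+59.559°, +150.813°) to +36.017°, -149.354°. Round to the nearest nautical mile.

Δλ = -149.354 − 150.813 = -300.167°; wrapped into (−180°, 180°]: 59.833°.
Δφ = 36.017 − 59.559 = -23.542°.
a = sin²(Δφ/2) + cos φ₁ · cos φ₂ · sin²(Δλ/2) = 0.143550.
c = 2·atan2(√a, √(1−a)) = 0.77717 rad → d = 6371·c ≈ 4951.35 km ≈ 2673.52 nmi.

2674 nmi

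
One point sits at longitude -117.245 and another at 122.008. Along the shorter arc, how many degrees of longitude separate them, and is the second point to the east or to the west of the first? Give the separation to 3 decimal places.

Raw difference: 122.008 − -117.245 = 239.253°.
Normalise into (−180°, 180°]: 239.253° − 360° = -120.747°.
Negative ⇒ the second point lies to the west; separation 120.747°.

120.747° west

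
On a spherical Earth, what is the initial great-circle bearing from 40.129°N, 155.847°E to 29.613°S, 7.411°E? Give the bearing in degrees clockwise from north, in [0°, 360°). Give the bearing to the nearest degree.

Δλ = 7.411 − 155.847 = -148.436°.
θ = atan2( sin Δλ · cos φ₂ , cos φ₁ · sin φ₂ − sin φ₁ · cos φ₂ · cos Δλ )
  = atan2(-0.45508, 0.09961) = -77.653° → normalised to [0°, 360°): 282.347°.

282°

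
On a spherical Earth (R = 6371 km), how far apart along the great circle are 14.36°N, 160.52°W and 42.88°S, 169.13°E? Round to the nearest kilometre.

7078 km

Δλ = 169.13 − -160.52 = 329.65°; wrapped into (−180°, 180°]: -30.35°.
Δφ = -42.88 − 14.36 = -57.24°.
a = sin²(Δφ/2) + cos φ₁ · cos φ₂ · sin²(Δλ/2) = 0.278083.
c = 2·atan2(√a, √(1−a)) = 1.11092 rad → d = 6371·c ≈ 7077.69 km.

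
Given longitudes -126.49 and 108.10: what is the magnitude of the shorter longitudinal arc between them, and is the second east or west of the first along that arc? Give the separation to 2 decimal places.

125.41° west

Raw difference: 108.10 − -126.49 = 234.59°.
Normalise into (−180°, 180°]: 234.59° − 360° = -125.41°.
Negative ⇒ the second point lies to the west; separation 125.41°.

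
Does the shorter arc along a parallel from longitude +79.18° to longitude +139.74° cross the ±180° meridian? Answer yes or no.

Signed shortest Δλ = ((139.74 − 79.18 + 180) mod 360) − 180 = 60.56°.
Going east by 60.56° from +79.18° reaches +139.74° without touching 180°.

No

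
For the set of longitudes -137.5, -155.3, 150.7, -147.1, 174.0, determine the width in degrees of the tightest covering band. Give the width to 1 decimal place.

Sort the longitudes: -155.3°, -147.1°, -137.5°, +150.7°, +174.0°.
Eastward gaps between consecutive values (wrapping around): 8.2°, 9.6°, 288.2°, 23.3°, 30.7°.
Largest gap = 288.2° ⇒ minimal covering band is its complement: 360° − 288.2° = 71.8°.
Band runs from +150.7° eastward to -137.5°, crossing the antimeridian.

71.8°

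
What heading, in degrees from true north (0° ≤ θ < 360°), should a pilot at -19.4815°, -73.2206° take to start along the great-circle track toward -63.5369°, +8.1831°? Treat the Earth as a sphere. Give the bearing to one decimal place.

Δλ = 8.1831 − -73.2206 = 81.4037°.
θ = atan2( sin Δλ · cos φ₂ , cos φ₁ · sin φ₂ − sin φ₁ · cos φ₂ · cos Δλ )
  = atan2(0.44062, -0.82176) = 151.800° → normalised to [0°, 360°): 151.800°.

151.8°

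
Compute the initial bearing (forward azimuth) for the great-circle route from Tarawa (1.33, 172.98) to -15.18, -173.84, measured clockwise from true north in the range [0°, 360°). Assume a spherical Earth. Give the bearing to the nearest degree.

Δλ = -173.84 − 172.98 = -346.82°; wrapped into (−180°, 180°]: 13.18°.
θ = atan2( sin Δλ · cos φ₂ , cos φ₁ · sin φ₂ − sin φ₁ · cos φ₂ · cos Δλ )
  = atan2(0.22006, -0.28359) = 142.190° → normalised to [0°, 360°): 142.190°.

142°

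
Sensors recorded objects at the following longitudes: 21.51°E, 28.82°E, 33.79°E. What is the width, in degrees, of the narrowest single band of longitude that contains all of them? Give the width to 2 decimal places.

12.28°

Sort the longitudes: +21.51°, +28.82°, +33.79°.
Eastward gaps between consecutive values (wrapping around): 7.31°, 4.97°, 347.72°.
Largest gap = 347.72° ⇒ minimal covering band is its complement: 360° − 347.72° = 12.28°.
Band runs from +21.51° eastward to +33.79°.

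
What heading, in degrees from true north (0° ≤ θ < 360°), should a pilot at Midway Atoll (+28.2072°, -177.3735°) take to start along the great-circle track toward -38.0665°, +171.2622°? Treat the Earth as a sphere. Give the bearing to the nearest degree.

Δλ = 171.2622 − -177.3735 = 348.6357°; wrapped into (−180°, 180°]: -11.3643°.
θ = atan2( sin Δλ · cos φ₂ , cos φ₁ · sin φ₂ − sin φ₁ · cos φ₂ · cos Δλ )
  = atan2(-0.15513, -0.90818) = -170.306° → normalised to [0°, 360°): 189.694°.

190°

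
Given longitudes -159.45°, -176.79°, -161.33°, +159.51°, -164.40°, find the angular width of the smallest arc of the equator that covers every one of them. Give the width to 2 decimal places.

41.04°

Sort the longitudes: -176.79°, -164.40°, -161.33°, -159.45°, +159.51°.
Eastward gaps between consecutive values (wrapping around): 12.39°, 3.07°, 1.88°, 318.96°, 23.70°.
Largest gap = 318.96° ⇒ minimal covering band is its complement: 360° − 318.96° = 41.04°.
Band runs from +159.51° eastward to -159.45°, crossing the antimeridian.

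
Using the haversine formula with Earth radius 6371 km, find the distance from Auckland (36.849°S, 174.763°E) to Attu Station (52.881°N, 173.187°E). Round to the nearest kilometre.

Δλ = 173.187 − 174.763 = -1.576°.
Δφ = 52.881 − -36.849 = 89.730°.
a = sin²(Δφ/2) + cos φ₁ · cos φ₂ · sin²(Δλ/2) = 0.497735.
c = 2·atan2(√a, √(1−a)) = 1.56627 rad → d = 6371·c ≈ 9978.68 km.

9979 km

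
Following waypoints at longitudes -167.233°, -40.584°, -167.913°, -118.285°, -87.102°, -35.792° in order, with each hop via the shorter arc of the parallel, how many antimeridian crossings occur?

0

Leg 1: -167.233° → -40.584°, shortest Δλ = 126.649° (east) — does not cross 180°.
Leg 2: -40.584° → -167.913°, shortest Δλ = -127.329° (west) — does not cross 180°.
Leg 3: -167.913° → -118.285°, shortest Δλ = 49.628° (east) — does not cross 180°.
Leg 4: -118.285° → -87.102°, shortest Δλ = 31.183° (east) — does not cross 180°.
Leg 5: -87.102° → -35.792°, shortest Δλ = 51.31° (east) — does not cross 180°.
Total crossings: 0.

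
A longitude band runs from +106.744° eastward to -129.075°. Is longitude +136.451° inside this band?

Yes

Band width going east from +106.744° to -129.075°: ((-129.075 − 106.744) mod 360) = 124.181°.
Offset of +136.451° east of the west edge: ((136.451 − 106.744) mod 360) = 29.707°.
29.707° ≤ 124.181° ⇒ inside.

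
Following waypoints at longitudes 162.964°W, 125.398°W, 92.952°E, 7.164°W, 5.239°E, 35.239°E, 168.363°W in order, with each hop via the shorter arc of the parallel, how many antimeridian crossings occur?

2

Leg 1: -162.964° → -125.398°, shortest Δλ = 37.566° (east) — does not cross 180°.
Leg 2: -125.398° → +92.952°, shortest Δλ = -141.65° (west) — crosses 180°.
Leg 3: +92.952° → -7.164°, shortest Δλ = -100.116° (west) — does not cross 180°.
Leg 4: -7.164° → +5.239°, shortest Δλ = 12.403° (east) — does not cross 180°.
Leg 5: +5.239° → +35.239°, shortest Δλ = 30.0° (east) — does not cross 180°.
Leg 6: +35.239° → -168.363°, shortest Δλ = 156.398° (east) — crosses 180°.
Total crossings: 2.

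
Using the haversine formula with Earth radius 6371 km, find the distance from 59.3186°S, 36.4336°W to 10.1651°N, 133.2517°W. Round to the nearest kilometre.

Δλ = -133.2517 − -36.4336 = -96.8181°.
Δφ = 10.1651 − -59.3186 = 69.4837°.
a = sin²(Δφ/2) + cos φ₁ · cos φ₂ · sin²(Δλ/2) = 0.605703.
c = 2·atan2(√a, √(1−a)) = 1.78381 rad → d = 6371·c ≈ 11364.66 km.

11365 km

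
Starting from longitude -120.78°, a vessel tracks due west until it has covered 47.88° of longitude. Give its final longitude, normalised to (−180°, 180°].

-168.66°

Start at -120.78°; shift −47.88° → -168.66°.
-168.66° already lies in (−180°, 180°].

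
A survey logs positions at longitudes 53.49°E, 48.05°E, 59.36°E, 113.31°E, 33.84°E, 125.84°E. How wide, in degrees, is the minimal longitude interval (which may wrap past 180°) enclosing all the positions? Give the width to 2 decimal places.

Sort the longitudes: +33.84°, +48.05°, +53.49°, +59.36°, +113.31°, +125.84°.
Eastward gaps between consecutive values (wrapping around): 14.21°, 5.44°, 5.87°, 53.95°, 12.53°, 268.00°.
Largest gap = 268.00° ⇒ minimal covering band is its complement: 360° − 268.00° = 92.00°.
Band runs from +33.84° eastward to +125.84°.

92.00°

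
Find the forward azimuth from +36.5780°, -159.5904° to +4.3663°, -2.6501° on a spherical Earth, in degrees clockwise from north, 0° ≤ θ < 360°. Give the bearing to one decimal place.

32.7°

Δλ = -2.6501 − -159.5904 = 156.9403°.
θ = atan2( sin Δλ · cos φ₂ , cos φ₁ · sin φ₂ − sin φ₁ · cos φ₂ · cos Δλ )
  = atan2(0.39055, 0.60785) = 32.721° → normalised to [0°, 360°): 32.721°.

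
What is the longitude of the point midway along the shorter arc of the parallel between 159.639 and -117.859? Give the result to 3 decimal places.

-159.110°

Signed shortest Δλ from +159.639° to -117.859° is +82.502°.
Midpoint longitude = +159.639° + (+82.502°)/2 = +159.639° + 41.251° = +200.890°.
Normalise into (−180°, 180°]: -159.110°.
(The naïve average (+159.639 + -117.859)/2 = 20.89° is on the wrong side of the globe.)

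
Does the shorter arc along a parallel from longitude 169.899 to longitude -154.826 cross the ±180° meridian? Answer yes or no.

Naïve |-154.826 − 169.899| = 324.725° > 180°, so the shorter arc goes the other way round — across 180°.
Signed shortest Δλ = ((-154.826 − 169.899 + 180) mod 360) − 180 = 35.275°.
Going east by 35.275° from +169.899° passes through 180° before reaching -154.826°.

Yes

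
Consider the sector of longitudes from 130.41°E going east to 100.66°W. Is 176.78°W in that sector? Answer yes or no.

Band width going east from +130.41° to -100.66°: ((-100.66 − 130.41) mod 360) = 128.93°.
Offset of -176.78° east of the west edge: ((-176.78 − 130.41) mod 360) = 52.81°.
52.81° ≤ 128.93° ⇒ inside.

Yes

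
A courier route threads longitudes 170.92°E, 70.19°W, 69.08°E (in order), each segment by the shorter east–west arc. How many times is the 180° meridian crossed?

1

Leg 1: +170.92° → -70.19°, shortest Δλ = 118.89° (east) — crosses 180°.
Leg 2: -70.19° → +69.08°, shortest Δλ = 139.27° (east) — does not cross 180°.
Total crossings: 1.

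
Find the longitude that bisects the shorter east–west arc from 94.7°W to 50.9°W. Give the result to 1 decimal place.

Signed shortest Δλ from -94.7° to -50.9° is +43.8°.
Midpoint longitude = -94.7° + (+43.8°)/2 = -94.7° + 21.9° = -72.8°.

72.8°W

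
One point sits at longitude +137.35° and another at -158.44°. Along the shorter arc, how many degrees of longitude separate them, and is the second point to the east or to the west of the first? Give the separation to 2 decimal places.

64.21° east

Raw difference: -158.44 − 137.35 = -295.79°.
Normalise into (−180°, 180°]: -295.79° + 360° = 64.21°.
Positive ⇒ the second point lies to the east; separation 64.21°.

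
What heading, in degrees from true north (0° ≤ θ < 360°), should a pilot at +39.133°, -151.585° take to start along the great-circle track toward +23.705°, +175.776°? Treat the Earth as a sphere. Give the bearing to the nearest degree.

251°

Δλ = 175.776 − -151.585 = 327.361°; wrapped into (−180°, 180°]: -32.639°.
θ = atan2( sin Δλ · cos φ₂ , cos φ₁ · sin φ₂ − sin φ₁ · cos φ₂ · cos Δλ )
  = atan2(-0.49384, -0.17477) = -109.489° → normalised to [0°, 360°): 250.511°.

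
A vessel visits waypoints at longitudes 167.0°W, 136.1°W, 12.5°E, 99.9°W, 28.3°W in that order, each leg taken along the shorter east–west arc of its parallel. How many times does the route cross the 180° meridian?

Leg 1: -167.0° → -136.1°, shortest Δλ = 30.9° (east) — does not cross 180°.
Leg 2: -136.1° → +12.5°, shortest Δλ = 148.6° (east) — does not cross 180°.
Leg 3: +12.5° → -99.9°, shortest Δλ = -112.4° (west) — does not cross 180°.
Leg 4: -99.9° → -28.3°, shortest Δλ = 71.6° (east) — does not cross 180°.
Total crossings: 0.

0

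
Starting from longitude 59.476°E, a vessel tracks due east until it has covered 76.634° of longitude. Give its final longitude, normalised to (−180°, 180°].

Start at +59.476°; shift +76.634° → +136.110°.
+136.110° already lies in (−180°, 180°].

136.110°E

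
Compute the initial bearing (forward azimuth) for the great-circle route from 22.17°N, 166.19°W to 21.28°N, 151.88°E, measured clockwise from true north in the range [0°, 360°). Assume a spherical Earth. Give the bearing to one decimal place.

276.8°

Δλ = 151.88 − -166.19 = 318.07°; wrapped into (−180°, 180°]: -41.93°.
θ = atan2( sin Δλ · cos φ₂ , cos φ₁ · sin φ₂ − sin φ₁ · cos φ₂ · cos Δλ )
  = atan2(-0.62266, 0.07450) = -83.177° → normalised to [0°, 360°): 276.823°.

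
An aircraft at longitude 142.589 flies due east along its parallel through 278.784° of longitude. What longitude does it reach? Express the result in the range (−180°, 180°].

Start at +142.589°; shift +278.784° → +421.373°.
+421.373° lies outside (−180°, 180°]; subtract 360° → +61.373°.

+61.373°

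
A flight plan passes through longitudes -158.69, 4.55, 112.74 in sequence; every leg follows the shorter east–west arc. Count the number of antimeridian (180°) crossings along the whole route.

0

Leg 1: -158.69° → +4.55°, shortest Δλ = 163.24° (east) — does not cross 180°.
Leg 2: +4.55° → +112.74°, shortest Δλ = 108.19° (east) — does not cross 180°.
Total crossings: 0.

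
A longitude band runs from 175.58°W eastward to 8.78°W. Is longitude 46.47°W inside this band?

Band width going east from -175.58° to -8.78°: ((-8.78 − -175.58) mod 360) = 166.80°.
Offset of -46.47° east of the west edge: ((-46.47 − -175.58) mod 360) = 129.11°.
129.11° ≤ 166.80° ⇒ inside.

Yes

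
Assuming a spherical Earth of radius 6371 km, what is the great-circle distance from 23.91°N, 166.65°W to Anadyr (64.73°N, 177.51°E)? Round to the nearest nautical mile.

Δλ = 177.51 − -166.65 = 344.16°; wrapped into (−180°, 180°]: -15.84°.
Δφ = 64.73 − 23.91 = 40.82°.
a = sin²(Δφ/2) + cos φ₁ · cos φ₂ · sin²(Δλ/2) = 0.129026.
c = 2·atan2(√a, √(1−a)) = 0.73482 rad → d = 6371·c ≈ 4681.57 km ≈ 2527.85 nmi.

2528 nmi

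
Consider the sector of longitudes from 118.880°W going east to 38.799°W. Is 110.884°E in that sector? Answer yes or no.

No

Band width going east from -118.880° to -38.799°: ((-38.799 − -118.880) mod 360) = 80.081°.
Offset of +110.884° east of the west edge: ((110.884 − -118.880) mod 360) = 229.764°.
229.764° > 80.081° ⇒ outside.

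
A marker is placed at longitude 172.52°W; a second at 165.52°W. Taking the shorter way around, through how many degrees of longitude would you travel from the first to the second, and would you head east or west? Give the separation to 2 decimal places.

Raw difference: -165.52 − -172.52 = 7.0°.
Normalise into (−180°, 180°]: 7.0° stays 7.0°.
Positive ⇒ the second point lies to the east; separation 7.00°.

7.00° east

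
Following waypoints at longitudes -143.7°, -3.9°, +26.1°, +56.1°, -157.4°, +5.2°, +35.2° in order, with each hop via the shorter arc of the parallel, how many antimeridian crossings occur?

Leg 1: -143.7° → -3.9°, shortest Δλ = 139.8° (east) — does not cross 180°.
Leg 2: -3.9° → +26.1°, shortest Δλ = 30.0° (east) — does not cross 180°.
Leg 3: +26.1° → +56.1°, shortest Δλ = 30.0° (east) — does not cross 180°.
Leg 4: +56.1° → -157.4°, shortest Δλ = 146.5° (east) — crosses 180°.
Leg 5: -157.4° → +5.2°, shortest Δλ = 162.6° (east) — does not cross 180°.
Leg 6: +5.2° → +35.2°, shortest Δλ = 30.0° (east) — does not cross 180°.
Total crossings: 1.

1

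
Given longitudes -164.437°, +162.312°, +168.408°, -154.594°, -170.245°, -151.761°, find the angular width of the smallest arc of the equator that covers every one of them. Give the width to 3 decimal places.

Sort the longitudes: -170.245°, -164.437°, -154.594°, -151.761°, +162.312°, +168.408°.
Eastward gaps between consecutive values (wrapping around): 5.808°, 9.843°, 2.833°, 314.073°, 6.096°, 21.347°.
Largest gap = 314.073° ⇒ minimal covering band is its complement: 360° − 314.073° = 45.927°.
Band runs from +162.312° eastward to -151.761°, crossing the antimeridian.

45.927°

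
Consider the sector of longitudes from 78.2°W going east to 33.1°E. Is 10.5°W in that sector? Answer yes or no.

Band width going east from -78.2° to +33.1°: ((33.1 − -78.2) mod 360) = 111.3°.
Offset of -10.5° east of the west edge: ((-10.5 − -78.2) mod 360) = 67.7°.
67.7° ≤ 111.3° ⇒ inside.

Yes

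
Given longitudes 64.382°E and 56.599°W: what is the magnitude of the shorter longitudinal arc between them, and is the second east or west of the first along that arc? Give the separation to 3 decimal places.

Raw difference: -56.599 − 64.382 = -120.981°.
Normalise into (−180°, 180°]: -120.981° stays -120.981°.
Negative ⇒ the second point lies to the west; separation 120.981°.

120.981° west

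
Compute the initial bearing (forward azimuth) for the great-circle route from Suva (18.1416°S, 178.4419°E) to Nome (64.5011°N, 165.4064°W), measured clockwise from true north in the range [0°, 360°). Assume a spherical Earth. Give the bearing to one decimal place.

6.9°

Δλ = -165.4064 − 178.4419 = -343.8483°; wrapped into (−180°, 180°]: 16.1517°.
θ = atan2( sin Δλ · cos φ₂ , cos φ₁ · sin φ₂ − sin φ₁ · cos φ₂ · cos Δλ )
  = atan2(0.11976, 0.98648) = 6.922° → normalised to [0°, 360°): 6.922°.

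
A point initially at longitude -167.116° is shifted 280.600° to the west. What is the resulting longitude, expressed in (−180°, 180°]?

Start at -167.116°; shift −280.600° → -447.716°.
-447.716° lies outside (−180°, 180°]; add 360° → -87.716°.

-87.716°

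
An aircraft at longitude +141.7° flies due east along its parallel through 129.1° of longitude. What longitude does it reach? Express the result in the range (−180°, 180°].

-89.2°

Start at +141.7°; shift +129.1° → +270.8°.
+270.8° lies outside (−180°, 180°]; subtract 360° → -89.2°.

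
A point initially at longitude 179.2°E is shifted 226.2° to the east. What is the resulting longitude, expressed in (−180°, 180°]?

Start at +179.2°; shift +226.2° → +405.4°.
+405.4° lies outside (−180°, 180°]; subtract 360° → +45.4°.

45.4°E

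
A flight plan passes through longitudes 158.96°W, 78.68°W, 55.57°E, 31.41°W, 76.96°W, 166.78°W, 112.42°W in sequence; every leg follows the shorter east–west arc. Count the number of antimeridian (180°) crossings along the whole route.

Leg 1: -158.96° → -78.68°, shortest Δλ = 80.28° (east) — does not cross 180°.
Leg 2: -78.68° → +55.57°, shortest Δλ = 134.25° (east) — does not cross 180°.
Leg 3: +55.57° → -31.41°, shortest Δλ = -86.98° (west) — does not cross 180°.
Leg 4: -31.41° → -76.96°, shortest Δλ = -45.55° (west) — does not cross 180°.
Leg 5: -76.96° → -166.78°, shortest Δλ = -89.82° (west) — does not cross 180°.
Leg 6: -166.78° → -112.42°, shortest Δλ = 54.36° (east) — does not cross 180°.
Total crossings: 0.

0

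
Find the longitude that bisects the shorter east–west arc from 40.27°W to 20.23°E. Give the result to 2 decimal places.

Signed shortest Δλ from -40.27° to +20.23° is +60.50°.
Midpoint longitude = -40.27° + (+60.50°)/2 = -40.27° + 30.25° = -10.02°.

10.02°W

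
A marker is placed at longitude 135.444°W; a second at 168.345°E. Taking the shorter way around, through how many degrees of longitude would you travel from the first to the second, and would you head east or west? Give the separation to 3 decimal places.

Raw difference: 168.345 − -135.444 = 303.789°.
Normalise into (−180°, 180°]: 303.789° − 360° = -56.211°.
Negative ⇒ the second point lies to the west; separation 56.211°.

56.211° west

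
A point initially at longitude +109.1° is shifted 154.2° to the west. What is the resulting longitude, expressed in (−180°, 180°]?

-45.1°

Start at +109.1°; shift −154.2° → -45.1°.
-45.1° already lies in (−180°, 180°].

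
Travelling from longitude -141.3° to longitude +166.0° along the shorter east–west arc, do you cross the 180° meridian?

Naïve |166.0 − -141.3| = 307.3° > 180°, so the shorter arc goes the other way round — across 180°.
Signed shortest Δλ = ((166.0 − -141.3 + 180) mod 360) − 180 = -52.7°.
Going west by 52.7° from -141.3° passes through 180° before reaching +166.0°.

Yes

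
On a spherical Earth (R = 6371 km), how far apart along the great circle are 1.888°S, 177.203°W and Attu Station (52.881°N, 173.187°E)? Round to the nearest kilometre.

Δλ = 173.187 − -177.203 = 350.390°; wrapped into (−180°, 180°]: -9.610°.
Δφ = 52.881 − -1.888 = 54.769°.
a = sin²(Δφ/2) + cos φ₁ · cos φ₂ · sin²(Δλ/2) = 0.215795.
c = 2·atan2(√a, √(1−a)) = 0.96622 rad → d = 6371·c ≈ 6155.81 km.

6156 km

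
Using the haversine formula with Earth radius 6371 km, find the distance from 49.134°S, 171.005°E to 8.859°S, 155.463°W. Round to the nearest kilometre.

5454 km

Δλ = -155.463 − 171.005 = -326.468°; wrapped into (−180°, 180°]: 33.532°.
Δφ = -8.859 − -49.134 = 40.275°.
a = sin²(Δφ/2) + cos φ₁ · cos φ₂ · sin²(Δλ/2) = 0.172320.
c = 2·atan2(√a, √(1−a)) = 0.85614 rad → d = 6371·c ≈ 5454.45 km.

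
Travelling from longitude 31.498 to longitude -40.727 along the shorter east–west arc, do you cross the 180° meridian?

Signed shortest Δλ = ((-40.727 − 31.498 + 180) mod 360) − 180 = -72.225°.
Going west by 72.225° from +31.498° reaches -40.727° without touching 180°.

No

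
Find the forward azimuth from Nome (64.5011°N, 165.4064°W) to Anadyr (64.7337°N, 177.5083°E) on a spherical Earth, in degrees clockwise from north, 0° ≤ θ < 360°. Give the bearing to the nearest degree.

Δλ = 177.5083 − -165.4064 = 342.9147°; wrapped into (−180°, 180°]: -17.0853°.
θ = atan2( sin Δλ · cos φ₂ , cos φ₁ · sin φ₂ − sin φ₁ · cos φ₂ · cos Δλ )
  = atan2(-0.12540, 0.02106) = -80.466° → normalised to [0°, 360°): 279.534°.

280°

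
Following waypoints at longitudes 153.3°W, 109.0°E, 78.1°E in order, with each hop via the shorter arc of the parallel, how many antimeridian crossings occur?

1

Leg 1: -153.3° → +109.0°, shortest Δλ = -97.7° (west) — crosses 180°.
Leg 2: +109.0° → +78.1°, shortest Δλ = -30.9° (west) — does not cross 180°.
Total crossings: 1.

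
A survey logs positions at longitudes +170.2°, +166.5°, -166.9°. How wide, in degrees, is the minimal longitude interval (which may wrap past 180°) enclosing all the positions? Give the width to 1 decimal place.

26.6°

Sort the longitudes: -166.9°, +166.5°, +170.2°.
Eastward gaps between consecutive values (wrapping around): 333.4°, 3.7°, 22.9°.
Largest gap = 333.4° ⇒ minimal covering band is its complement: 360° − 333.4° = 26.6°.
Band runs from +166.5° eastward to -166.9°, crossing the antimeridian.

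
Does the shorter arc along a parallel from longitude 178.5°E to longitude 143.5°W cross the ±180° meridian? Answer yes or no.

Yes

Naïve |-143.5 − 178.5| = 322.0° > 180°, so the shorter arc goes the other way round — across 180°.
Signed shortest Δλ = ((-143.5 − 178.5 + 180) mod 360) − 180 = 38.0°.
Going east by 38.0° from +178.5° passes through 180° before reaching -143.5°.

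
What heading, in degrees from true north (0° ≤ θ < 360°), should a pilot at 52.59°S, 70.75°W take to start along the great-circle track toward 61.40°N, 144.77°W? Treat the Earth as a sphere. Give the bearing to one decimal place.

324.2°

Δλ = -144.77 − -70.75 = -74.02°.
θ = atan2( sin Δλ · cos φ₂ , cos φ₁ · sin φ₂ − sin φ₁ · cos φ₂ · cos Δλ )
  = atan2(-0.46019, 0.63807) = -35.800° → normalised to [0°, 360°): 324.200°.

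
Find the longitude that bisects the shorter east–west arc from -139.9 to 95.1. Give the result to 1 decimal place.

+157.6°

Signed shortest Δλ from -139.9° to +95.1° is -125.0°.
Midpoint longitude = -139.9° + (-125.0°)/2 = -139.9° − 62.5° = -202.4°.
Normalise into (−180°, 180°]: +157.6°.
(The naïve average (-139.9 + +95.1)/2 = -22.4° is on the wrong side of the globe.)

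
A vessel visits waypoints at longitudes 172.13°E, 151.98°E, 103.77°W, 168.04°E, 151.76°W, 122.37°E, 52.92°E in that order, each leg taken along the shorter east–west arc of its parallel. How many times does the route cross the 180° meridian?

4

Leg 1: +172.13° → +151.98°, shortest Δλ = -20.15° (west) — does not cross 180°.
Leg 2: +151.98° → -103.77°, shortest Δλ = 104.25° (east) — crosses 180°.
Leg 3: -103.77° → +168.04°, shortest Δλ = -88.19° (west) — crosses 180°.
Leg 4: +168.04° → -151.76°, shortest Δλ = 40.2° (east) — crosses 180°.
Leg 5: -151.76° → +122.37°, shortest Δλ = -85.87° (west) — crosses 180°.
Leg 6: +122.37° → +52.92°, shortest Δλ = -69.45° (west) — does not cross 180°.
Total crossings: 4.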